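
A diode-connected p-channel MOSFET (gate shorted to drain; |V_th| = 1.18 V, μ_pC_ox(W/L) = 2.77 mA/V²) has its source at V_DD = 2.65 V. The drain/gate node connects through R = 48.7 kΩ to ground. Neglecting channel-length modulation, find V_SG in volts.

V_SG = 1.32 V

With gate tied to drain, V_SG = V_SD ≥ V_SG − |V_th|, so the device is in saturation.
KCL at the drain: ½ k_p (V_SG − |V_th|)² = (V_DD − V_SG)/R.
Let x = V_SG − 1.18. Then 67.4 x² + x − 1.47 = 0, giving x = 0.14 V (positive root), so V_SG = 1.32 V.
I_D = (V_DD − V_SG)/R = (2.65 − 1.32) / 48.7 = 0.0273 mA.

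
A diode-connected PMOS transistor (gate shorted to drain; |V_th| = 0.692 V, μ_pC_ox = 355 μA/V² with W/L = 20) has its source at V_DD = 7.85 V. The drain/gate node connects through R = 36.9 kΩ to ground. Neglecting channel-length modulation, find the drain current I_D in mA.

I_D = 0.188 mA

With gate tied to drain, V_SG = V_SD ≥ V_SG − |V_th|, so the device is in saturation.
k_p = μ_pC_ox · (W/L) = 7.1 mA/V².
KCL at the drain: ½ k_p (V_SG − |V_th|)² = (V_DD − V_SG)/R.
Let x = V_SG − 0.692. Then 131 x² + x − 7.158 = 0, giving x = 0.23 V (positive root), so V_SG = 0.922 V.
I_D = (V_DD − V_SG)/R = (7.85 − 0.922) / 36.9 = 0.188 mA.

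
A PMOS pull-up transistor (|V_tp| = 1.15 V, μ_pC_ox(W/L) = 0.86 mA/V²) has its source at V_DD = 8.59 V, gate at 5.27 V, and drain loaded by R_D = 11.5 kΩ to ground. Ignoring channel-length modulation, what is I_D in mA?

V_SG = V_DD − V_G = 8.59 − 5.27 = 3.32 V, so V_ov = 3.32 − 1.15 = 2.17 V.
Assume saturation: I_D = ½ k_p V_ov² = 0.5 × 0.86 × 2.17² = 2.02 mA, giving V_SD = V_DD − I_D R_D = 8.59 − 2.02 × 11.5 = -14.7 V.
But -14.7 V < V_ov = 2.17 V, so the device is actually in triode.
In triode I_D = k_p[V_ov V_SD − ½ V_SD²] and I_D = (V_DD − V_SD)/R_D. Equating: 4.95 V_SD² − 22.46 V_SD + 8.59 = 0, giving V_SD = 0.422 V (the root below V_ov).
I_D = (8.59 − 0.422) / 11.5 = 0.71 mA.

I_D = 0.710 mA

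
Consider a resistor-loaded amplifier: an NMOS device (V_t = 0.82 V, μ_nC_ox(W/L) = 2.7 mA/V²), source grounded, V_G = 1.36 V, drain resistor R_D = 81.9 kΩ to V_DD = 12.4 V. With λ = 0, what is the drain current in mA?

V_GS = V_G = 1.36 V, so V_ov = 1.36 − 0.82 = 0.54 V.
Assume saturation: I_D = ½ k_n V_ov² = 0.5 × 2.7 × 0.54² = 0.394 mA, giving V_DS = V_DD − I_D R_D = 12.4 − 0.394 × 81.9 = -19.8 V.
But -19.8 V < V_ov = 0.54 V, so the device is actually in triode.
In triode I_D = k_n[V_ov V_DS − ½ V_DS²] and I_D = (V_DD − V_DS)/R_D. Equating: 111 V_DS² − 120.4 V_DS + 12.4 = 0, giving V_DS = 0.115 V (the root below V_ov).
I_D = (12.4 − 0.115) / 81.9 = 0.15 mA.

I_D = 0.150 mA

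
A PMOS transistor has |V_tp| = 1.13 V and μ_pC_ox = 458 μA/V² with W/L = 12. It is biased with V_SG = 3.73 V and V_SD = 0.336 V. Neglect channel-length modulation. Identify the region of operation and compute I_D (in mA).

Triode; I_D = 4.49 mA

k_p = μ_pC_ox · (W/L) = 5.496 mA/V².
V_ov = V_SG − |V_tp| = 3.73 − 1.13 = 2.6 V.
Since V_SD = 0.336 V < V_ov = 2.6 V, the device is in the triode region.
I_D = k_p [V_ov · V_SD − ½ V_SD²] = 5.496 × [2.6 × 0.336 − 0.5 × 0.336²] = 4.49 mA.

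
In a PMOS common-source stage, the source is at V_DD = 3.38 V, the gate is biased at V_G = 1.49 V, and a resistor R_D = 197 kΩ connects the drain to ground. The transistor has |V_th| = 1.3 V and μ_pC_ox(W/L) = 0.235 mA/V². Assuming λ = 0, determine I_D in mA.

V_SG = V_DD − V_G = 3.38 − 1.49 = 1.89 V, so V_ov = 1.89 − 1.3 = 0.59 V.
Assume saturation: I_D = ½ k_p V_ov² = 0.5 × 0.235 × 0.59² = 0.0409 mA, giving V_SD = V_DD − I_D R_D = 3.38 − 0.0409 × 197 = -4.68 V.
But -4.68 V < V_ov = 0.59 V, so the device is actually in triode.
In triode I_D = k_p[V_ov V_SD − ½ V_SD²] and I_D = (V_DD − V_SD)/R_D. Equating: 23.1 V_SD² − 28.31 V_SD + 3.38 = 0, giving V_SD = 0.134 V (the root below V_ov).
I_D = (3.38 − 0.134) / 197 = 0.0165 mA.

I_D = 0.0165 mA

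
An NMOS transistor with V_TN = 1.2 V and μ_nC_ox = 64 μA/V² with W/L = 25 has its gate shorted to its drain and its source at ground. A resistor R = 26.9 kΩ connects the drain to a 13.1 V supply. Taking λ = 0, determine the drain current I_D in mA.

I_D = 0.416 mA

With gate tied to drain, V_GS = V_DS ≥ V_GS − V_TN, so the device is in saturation.
k_n = μ_nC_ox · (W/L) = 1.6 mA/V².
KCL at the drain: ½ k_n (V_GS − V_TN)² = (V_DD − V_GS)/R.
Let x = V_GS − 1.2. Then 21.5 x² + x − 11.9 = 0, giving x = 0.721 V (positive root), so V_GS = 1.92 V.
I_D = (V_DD − V_GS)/R = (13.1 − 1.92) / 26.9 = 0.416 mA.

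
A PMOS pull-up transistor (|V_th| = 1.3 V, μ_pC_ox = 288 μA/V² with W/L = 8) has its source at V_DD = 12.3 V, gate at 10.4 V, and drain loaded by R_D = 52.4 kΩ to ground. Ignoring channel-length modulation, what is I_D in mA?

I_D = 0.231 mA

V_SG = V_DD − V_G = 12.3 − 10.4 = 1.9 V, so V_ov = 1.9 − 1.3 = 0.6 V.
k_p = μ_pC_ox · (W/L) = 2.304 mA/V².
Assume saturation: I_D = ½ k_p V_ov² = 0.5 × 2.304 × 0.6² = 0.415 mA, giving V_SD = V_DD − I_D R_D = 12.3 − 0.415 × 52.4 = -9.43 V.
But -9.43 V < V_ov = 0.6 V, so the device is actually in triode.
In triode I_D = k_p[V_ov V_SD − ½ V_SD²] and I_D = (V_DD − V_SD)/R_D. Equating: 60.4 V_SD² − 73.44 V_SD + 12.3 = 0, giving V_SD = 0.201 V (the root below V_ov).
I_D = (12.3 − 0.201) / 52.4 = 0.231 mA.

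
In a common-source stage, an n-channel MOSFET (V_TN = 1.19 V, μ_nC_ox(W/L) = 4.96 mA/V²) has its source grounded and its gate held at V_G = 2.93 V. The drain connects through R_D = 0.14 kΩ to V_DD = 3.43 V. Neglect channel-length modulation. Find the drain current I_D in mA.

I_D = 7.51 mA

V_GS = V_G = 2.93 V, so V_ov = 2.93 − 1.19 = 1.74 V.
Assume saturation: I_D = ½ k_n V_ov² = 0.5 × 4.96 × 1.74² = 7.51 mA, giving V_DS = V_DD − I_D R_D = 3.43 − 7.51 × 0.14 = 2.38 V.
V_DS = 2.38 V ≥ V_ov = 1.74 V, confirming saturation.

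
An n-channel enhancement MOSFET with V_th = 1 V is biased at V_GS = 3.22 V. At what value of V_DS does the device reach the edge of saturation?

The boundary between triode and saturation is V_DS = V_GS − V_th = V_ov.
V_ov = 3.22 − 1 = 2.22 V.

V_DS,sat = 2.22 V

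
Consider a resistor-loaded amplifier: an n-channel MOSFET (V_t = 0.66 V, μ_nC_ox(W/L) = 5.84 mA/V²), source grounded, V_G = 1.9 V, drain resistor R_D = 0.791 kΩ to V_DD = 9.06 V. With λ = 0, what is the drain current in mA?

I_D = 4.49 mA

V_GS = V_G = 1.9 V, so V_ov = 1.9 − 0.66 = 1.24 V.
Assume saturation: I_D = ½ k_n V_ov² = 0.5 × 5.84 × 1.24² = 4.49 mA, giving V_DS = V_DD − I_D R_D = 9.06 − 4.49 × 0.791 = 5.51 V.
V_DS = 5.51 V ≥ V_ov = 1.24 V, confirming saturation.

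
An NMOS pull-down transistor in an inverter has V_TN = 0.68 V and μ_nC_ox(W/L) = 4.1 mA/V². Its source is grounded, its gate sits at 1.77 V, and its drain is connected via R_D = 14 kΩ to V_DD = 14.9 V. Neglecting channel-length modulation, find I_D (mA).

V_GS = V_G = 1.77 V, so V_ov = 1.77 − 0.68 = 1.09 V.
Assume saturation: I_D = ½ k_n V_ov² = 0.5 × 4.1 × 1.09² = 2.44 mA, giving V_DS = V_DD − I_D R_D = 14.9 − 2.44 × 14 = -19.2 V.
But -19.2 V < V_ov = 1.09 V, so the device is actually in triode.
In triode I_D = k_n[V_ov V_DS − ½ V_DS²] and I_D = (V_DD − V_DS)/R_D. Equating: 28.7 V_DS² − 63.57 V_DS + 14.9 = 0, giving V_DS = 0.266 V (the root below V_ov).
I_D = (14.9 − 0.266) / 14 = 1.05 mA.

I_D = 1.05 mA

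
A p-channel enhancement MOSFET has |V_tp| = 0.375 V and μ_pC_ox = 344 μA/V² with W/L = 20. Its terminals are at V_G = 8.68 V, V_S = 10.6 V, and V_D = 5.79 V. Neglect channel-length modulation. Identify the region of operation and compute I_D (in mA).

Saturation; I_D = 8.21 mA

V_SG = V_S − V_G = 10.6 − 8.68 = 1.92 V; V_SD = V_S − V_D = 10.6 − 5.79 = 4.81 V.
k_p = μ_pC_ox · (W/L) = 6.88 mA/V².
V_ov = V_SG − |V_tp| = 1.92 − 0.375 = 1.54 V.
Since V_SD = 4.81 V ≥ V_ov = 1.54 V, the device is in saturation.
I_D = ½ k_p V_ov² = 0.5 × 6.88 × 1.54² = 8.21 mA.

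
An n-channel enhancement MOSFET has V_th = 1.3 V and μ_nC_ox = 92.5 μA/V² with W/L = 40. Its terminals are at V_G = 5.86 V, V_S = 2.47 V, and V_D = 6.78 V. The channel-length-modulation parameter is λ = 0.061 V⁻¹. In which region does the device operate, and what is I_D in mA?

Saturation; I_D = 10.2 mA

V_GS = V_G − V_S = 5.86 − 2.47 = 3.39 V; V_DS = V_D − V_S = 6.78 − 2.47 = 4.31 V.
k_n = μ_nC_ox · (W/L) = 3.7 mA/V².
V_ov = V_GS − V_th = 3.39 − 1.3 = 2.09 V.
Since V_DS = 4.31 V ≥ V_ov = 2.09 V, the device is in saturation.
I_D = ½ k_n V_ov² (1 + λ V_DS) = 0.5 × 3.7 × 2.09² × (1 + 0.061 × 4.31) = 10.2 mA.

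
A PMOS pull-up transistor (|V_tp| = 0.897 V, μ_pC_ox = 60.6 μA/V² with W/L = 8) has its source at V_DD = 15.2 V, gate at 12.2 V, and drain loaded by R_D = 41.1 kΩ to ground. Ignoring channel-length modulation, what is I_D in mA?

I_D = 0.360 mA

V_SG = V_DD − V_G = 15.2 − 12.2 = 3 V, so V_ov = 3 − 0.897 = 2.1 V.
k_p = μ_pC_ox · (W/L) = 0.4848 mA/V².
Assume saturation: I_D = ½ k_p V_ov² = 0.5 × 0.4848 × 2.1² = 1.07 mA, giving V_SD = V_DD − I_D R_D = 15.2 − 1.07 × 41.1 = -28.9 V.
But -28.9 V < V_ov = 2.1 V, so the device is actually in triode.
In triode I_D = k_p[V_ov V_SD − ½ V_SD²] and I_D = (V_DD − V_SD)/R_D. Equating: 9.96 V_SD² − 42.9 V_SD + 15.2 = 0, giving V_SD = 0.39 V (the root below V_ov).
I_D = (15.2 − 0.39) / 41.1 = 0.36 mA.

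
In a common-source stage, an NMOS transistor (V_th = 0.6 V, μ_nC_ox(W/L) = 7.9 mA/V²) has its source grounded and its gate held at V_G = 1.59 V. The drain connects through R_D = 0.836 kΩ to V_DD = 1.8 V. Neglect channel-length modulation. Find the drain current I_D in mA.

I_D = 1.83 mA

V_GS = V_G = 1.59 V, so V_ov = 1.59 − 0.6 = 0.99 V.
Assume saturation: I_D = ½ k_n V_ov² = 0.5 × 7.9 × 0.99² = 3.87 mA, giving V_DS = V_DD − I_D R_D = 1.8 − 3.87 × 0.836 = -1.44 V.
But -1.44 V < V_ov = 0.99 V, so the device is actually in triode.
In triode I_D = k_n[V_ov V_DS − ½ V_DS²] and I_D = (V_DD − V_DS)/R_D. Equating: 3.3 V_DS² − 7.538 V_DS + 1.8 = 0, giving V_DS = 0.271 V (the root below V_ov).
I_D = (1.8 − 0.271) / 0.836 = 1.83 mA.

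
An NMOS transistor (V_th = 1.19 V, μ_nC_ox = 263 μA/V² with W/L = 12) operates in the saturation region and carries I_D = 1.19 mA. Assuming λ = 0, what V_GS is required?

V_GS = 2.06 V

k_n = μ_nC_ox · (W/L) = 3.156 mA/V².
In saturation I_D = ½ k_n (V_GS − V_th)², so V_GS − V_th = √(2 I_D / k_n) = √(2 × 1.19 / 3.156) = 0.868 V.
V_GS = 1.19 + 0.868 = 2.06 V.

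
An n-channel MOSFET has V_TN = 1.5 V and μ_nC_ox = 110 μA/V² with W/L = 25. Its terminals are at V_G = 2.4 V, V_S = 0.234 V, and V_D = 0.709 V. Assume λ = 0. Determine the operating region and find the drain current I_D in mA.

V_GS = V_G − V_S = 2.4 − 0.234 = 2.17 V; V_DS = V_D − V_S = 0.709 − 0.234 = 0.475 V.
k_n = μ_nC_ox · (W/L) = 2.75 mA/V².
V_ov = V_GS − V_TN = 2.17 − 1.5 = 0.666 V.
Since V_DS = 0.475 V < V_ov = 0.666 V, the device is in the triode region.
I_D = k_n [V_ov · V_DS − ½ V_DS²] = 2.75 × [0.666 × 0.475 − 0.5 × 0.475²] = 0.56 mA.

Triode; I_D = 0.560 mA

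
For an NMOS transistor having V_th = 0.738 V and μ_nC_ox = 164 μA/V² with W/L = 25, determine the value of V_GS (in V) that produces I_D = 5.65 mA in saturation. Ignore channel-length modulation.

k_n = μ_nC_ox · (W/L) = 4.1 mA/V².
In saturation I_D = ½ k_n (V_GS − V_th)², so V_GS − V_th = √(2 I_D / k_n) = √(2 × 5.65 / 4.1) = 1.66 V.
V_GS = 0.738 + 1.66 = 2.4 V.

V_GS = 2.40 V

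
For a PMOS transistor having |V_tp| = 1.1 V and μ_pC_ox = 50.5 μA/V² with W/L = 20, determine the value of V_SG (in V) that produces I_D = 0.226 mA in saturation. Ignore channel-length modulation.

k_p = μ_pC_ox · (W/L) = 1.01 mA/V².
In saturation I_D = ½ k_p (V_SG − |V_tp|)², so V_SG − |V_tp| = √(2 I_D / k_p) = √(2 × 0.226 / 1.01) = 0.669 V.
V_SG = 1.1 + 0.669 = 1.77 V.

V_SG = 1.77 V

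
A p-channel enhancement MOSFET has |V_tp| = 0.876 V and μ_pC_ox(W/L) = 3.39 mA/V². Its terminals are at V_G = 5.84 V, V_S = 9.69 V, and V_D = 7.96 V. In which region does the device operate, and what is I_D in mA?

V_SG = V_S − V_G = 9.69 − 5.84 = 3.85 V; V_SD = V_S − V_D = 9.69 − 7.96 = 1.73 V.
V_ov = V_SG − |V_tp| = 3.85 − 0.876 = 2.97 V.
Since V_SD = 1.73 V < V_ov = 2.97 V, the device is in the triode region.
I_D = k_p [V_ov · V_SD − ½ V_SD²] = 3.39 × [2.97 × 1.73 − 0.5 × 1.73²] = 12.4 mA.

Triode; I_D = 12.4 mA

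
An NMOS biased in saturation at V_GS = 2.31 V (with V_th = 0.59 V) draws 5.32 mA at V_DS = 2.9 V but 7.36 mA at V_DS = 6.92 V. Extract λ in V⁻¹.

λ = 0.132 V⁻¹

With V_GS fixed, I_D ∝ (1 + λ V_DS) in saturation, so I_D2/I_D1 = (1 + λ V_DS2)/(1 + λ V_DS1).
7.36/5.32 = 1.383 = (1 + 6.92 λ)/(1 + 2.9 λ).
Solving: λ (I_D1 V_DS2 − I_D2 V_DS1) = I_D2 − I_D1, so λ = (7.36 − 5.32) / (5.32 × 6.92 − 7.36 × 2.9) = 2.04 / 15.5 = 0.132 V⁻¹.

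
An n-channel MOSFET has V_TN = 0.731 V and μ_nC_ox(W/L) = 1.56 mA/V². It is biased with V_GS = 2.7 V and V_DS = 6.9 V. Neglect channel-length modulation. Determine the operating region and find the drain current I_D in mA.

V_ov = V_GS − V_TN = 2.7 − 0.731 = 1.97 V.
Since V_DS = 6.9 V ≥ V_ov = 1.97 V, the device is in saturation.
I_D = ½ k_n V_ov² = 0.5 × 1.56 × 1.97² = 3.02 mA.

Saturation; I_D = 3.02 mA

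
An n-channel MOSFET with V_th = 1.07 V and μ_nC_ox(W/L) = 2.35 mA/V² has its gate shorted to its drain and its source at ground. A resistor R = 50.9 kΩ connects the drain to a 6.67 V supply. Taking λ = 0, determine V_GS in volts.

V_GS = 1.37 V

With gate tied to drain, V_GS = V_DS ≥ V_GS − V_th, so the device is in saturation.
KCL at the drain: ½ k_n (V_GS − V_th)² = (V_DD − V_GS)/R.
Let x = V_GS − 1.07. Then 59.8 x² + x − 5.6 = 0, giving x = 0.298 V (positive root), so V_GS = 1.37 V.
I_D = (V_DD − V_GS)/R = (6.67 − 1.37) / 50.9 = 0.104 mA.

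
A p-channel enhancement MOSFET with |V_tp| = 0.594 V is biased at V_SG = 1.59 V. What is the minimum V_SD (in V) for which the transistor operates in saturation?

The boundary between triode and saturation is V_SD = V_SG − |V_tp| = V_ov.
V_ov = 1.59 − 0.594 = 0.996 V.

V_SD,sat = 0.996 V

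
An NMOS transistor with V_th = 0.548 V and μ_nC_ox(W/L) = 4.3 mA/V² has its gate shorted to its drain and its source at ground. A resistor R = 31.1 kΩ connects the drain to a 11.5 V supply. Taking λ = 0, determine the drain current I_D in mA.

I_D = 0.339 mA

With gate tied to drain, V_GS = V_DS ≥ V_GS − V_th, so the device is in saturation.
KCL at the drain: ½ k_n (V_GS − V_th)² = (V_DD − V_GS)/R.
Let x = V_GS − 0.548. Then 66.9 x² + x − 10.95 = 0, giving x = 0.397 V (positive root), so V_GS = 0.945 V.
I_D = (V_DD − V_GS)/R = (11.5 − 0.945) / 31.1 = 0.339 mA.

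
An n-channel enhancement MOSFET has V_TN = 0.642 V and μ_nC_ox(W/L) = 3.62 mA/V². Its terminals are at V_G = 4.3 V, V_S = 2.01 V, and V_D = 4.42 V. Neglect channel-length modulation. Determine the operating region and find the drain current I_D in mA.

Saturation; I_D = 4.92 mA

V_GS = V_G − V_S = 4.3 − 2.01 = 2.29 V; V_DS = V_D − V_S = 4.42 − 2.01 = 2.41 V.
V_ov = V_GS − V_TN = 2.29 − 0.642 = 1.65 V.
Since V_DS = 2.41 V ≥ V_ov = 1.65 V, the device is in saturation.
I_D = ½ k_n V_ov² = 0.5 × 3.62 × 1.65² = 4.92 mA.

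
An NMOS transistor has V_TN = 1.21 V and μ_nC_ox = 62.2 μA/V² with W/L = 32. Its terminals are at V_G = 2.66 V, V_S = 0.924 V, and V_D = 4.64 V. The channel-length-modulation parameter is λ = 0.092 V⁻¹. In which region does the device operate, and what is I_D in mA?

Saturation; I_D = 0.369 mA

V_GS = V_G − V_S = 2.66 − 0.924 = 1.74 V; V_DS = V_D − V_S = 4.64 − 0.924 = 3.72 V.
k_n = μ_nC_ox · (W/L) = 1.99 mA/V².
V_ov = V_GS − V_TN = 1.74 − 1.21 = 0.526 V.
Since V_DS = 3.72 V ≥ V_ov = 0.526 V, the device is in saturation.
I_D = ½ k_n V_ov² (1 + λ V_DS) = 0.5 × 1.99 × 0.526² × (1 + 0.092 × 3.72) = 0.369 mA.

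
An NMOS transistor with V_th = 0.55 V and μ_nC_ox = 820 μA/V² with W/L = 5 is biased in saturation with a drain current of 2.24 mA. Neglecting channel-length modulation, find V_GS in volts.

k_n = μ_nC_ox · (W/L) = 4.1 mA/V².
In saturation I_D = ½ k_n (V_GS − V_th)², so V_GS − V_th = √(2 I_D / k_n) = √(2 × 2.24 / 4.1) = 1.05 V.
V_GS = 0.55 + 1.05 = 1.6 V.

V_GS = 1.60 V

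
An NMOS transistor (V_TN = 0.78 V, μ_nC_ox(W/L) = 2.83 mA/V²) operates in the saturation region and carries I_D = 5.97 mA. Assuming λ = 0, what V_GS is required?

V_GS = 2.83 V

In saturation I_D = ½ k_n (V_GS − V_TN)², so V_GS − V_TN = √(2 I_D / k_n) = √(2 × 5.97 / 2.83) = 2.05 V.
V_GS = 0.78 + 2.05 = 2.83 V.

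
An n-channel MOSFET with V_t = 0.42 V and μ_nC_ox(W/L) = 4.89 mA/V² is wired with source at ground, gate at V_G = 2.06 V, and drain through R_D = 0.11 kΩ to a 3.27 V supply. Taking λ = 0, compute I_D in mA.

V_GS = V_G = 2.06 V, so V_ov = 2.06 − 0.42 = 1.64 V.
Assume saturation: I_D = ½ k_n V_ov² = 0.5 × 4.89 × 1.64² = 6.58 mA, giving V_DS = V_DD − I_D R_D = 3.27 − 6.58 × 0.11 = 2.55 V.
V_DS = 2.55 V ≥ V_ov = 1.64 V, confirming saturation.

I_D = 6.58 mA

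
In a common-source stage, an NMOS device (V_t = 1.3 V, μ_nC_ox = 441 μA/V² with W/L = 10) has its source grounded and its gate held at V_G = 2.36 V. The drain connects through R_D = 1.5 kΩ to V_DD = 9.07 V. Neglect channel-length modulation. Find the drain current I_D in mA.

V_GS = V_G = 2.36 V, so V_ov = 2.36 − 1.3 = 1.06 V.
k_n = μ_nC_ox · (W/L) = 4.41 mA/V².
Assume saturation: I_D = ½ k_n V_ov² = 0.5 × 4.41 × 1.06² = 2.48 mA, giving V_DS = V_DD − I_D R_D = 9.07 − 2.48 × 1.5 = 5.35 V.
V_DS = 5.35 V ≥ V_ov = 1.06 V, confirming saturation.

I_D = 2.48 mA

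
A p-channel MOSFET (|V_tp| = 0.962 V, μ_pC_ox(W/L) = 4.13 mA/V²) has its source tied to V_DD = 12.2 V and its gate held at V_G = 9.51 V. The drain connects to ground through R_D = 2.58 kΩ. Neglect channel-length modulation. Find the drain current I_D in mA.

V_SG = V_DD − V_G = 12.2 − 9.51 = 2.69 V, so V_ov = 2.69 − 0.962 = 1.73 V.
Assume saturation: I_D = ½ k_p V_ov² = 0.5 × 4.13 × 1.73² = 6.17 mA, giving V_SD = V_DD − I_D R_D = 12.2 − 6.17 × 2.58 = -3.71 V.
But -3.71 V < V_ov = 1.73 V, so the device is actually in triode.
In triode I_D = k_p[V_ov V_SD − ½ V_SD²] and I_D = (V_DD − V_SD)/R_D. Equating: 5.33 V_SD² − 19.41 V_SD + 12.2 = 0, giving V_SD = 0.807 V (the root below V_ov).
I_D = (12.2 − 0.807) / 2.58 = 4.42 mA.

I_D = 4.42 mA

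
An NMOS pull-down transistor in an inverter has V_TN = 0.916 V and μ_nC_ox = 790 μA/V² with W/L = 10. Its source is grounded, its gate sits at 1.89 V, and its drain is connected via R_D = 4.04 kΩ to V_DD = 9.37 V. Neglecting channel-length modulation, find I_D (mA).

I_D = 2.23 mA

V_GS = V_G = 1.89 V, so V_ov = 1.89 − 0.916 = 0.974 V.
k_n = μ_nC_ox · (W/L) = 7.9 mA/V².
Assume saturation: I_D = ½ k_n V_ov² = 0.5 × 7.9 × 0.974² = 3.75 mA, giving V_DS = V_DD − I_D R_D = 9.37 − 3.75 × 4.04 = -5.77 V.
But -5.77 V < V_ov = 0.974 V, so the device is actually in triode.
In triode I_D = k_n[V_ov V_DS − ½ V_DS²] and I_D = (V_DD − V_DS)/R_D. Equating: 16 V_DS² − 32.09 V_DS + 9.37 = 0, giving V_DS = 0.355 V (the root below V_ov).
I_D = (9.37 − 0.355) / 4.04 = 2.23 mA.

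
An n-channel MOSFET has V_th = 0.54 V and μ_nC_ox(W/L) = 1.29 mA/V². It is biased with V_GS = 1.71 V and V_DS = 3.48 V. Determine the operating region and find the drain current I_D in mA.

Saturation; I_D = 0.883 mA

V_ov = V_GS − V_th = 1.71 − 0.54 = 1.17 V.
Since V_DS = 3.48 V ≥ V_ov = 1.17 V, the device is in saturation.
I_D = ½ k_n V_ov² = 0.5 × 1.29 × 1.17² = 0.883 mA.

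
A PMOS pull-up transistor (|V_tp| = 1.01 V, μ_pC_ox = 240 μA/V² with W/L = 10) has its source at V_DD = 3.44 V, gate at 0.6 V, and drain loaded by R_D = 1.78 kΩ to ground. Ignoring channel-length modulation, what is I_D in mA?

V_SG = V_DD − V_G = 3.44 − 0.6 = 2.84 V, so V_ov = 2.84 − 1.01 = 1.83 V.
k_p = μ_pC_ox · (W/L) = 2.4 mA/V².
Assume saturation: I_D = ½ k_p V_ov² = 0.5 × 2.4 × 1.83² = 4.02 mA, giving V_SD = V_DD − I_D R_D = 3.44 − 4.02 × 1.78 = -3.71 V.
But -3.71 V < V_ov = 1.83 V, so the device is actually in triode.
In triode I_D = k_p[V_ov V_SD − ½ V_SD²] and I_D = (V_DD − V_SD)/R_D. Equating: 2.14 V_SD² − 8.818 V_SD + 3.44 = 0, giving V_SD = 0.436 V (the root below V_ov).
I_D = (3.44 − 0.436) / 1.78 = 1.69 mA.

I_D = 1.69 mA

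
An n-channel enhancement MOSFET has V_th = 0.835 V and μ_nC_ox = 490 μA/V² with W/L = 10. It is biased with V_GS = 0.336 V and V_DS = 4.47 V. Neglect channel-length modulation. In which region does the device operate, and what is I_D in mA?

V_GS = 0.336 V < V_th = 0.835 V, so the transistor is in cutoff.

Cutoff; I_D = 0 mA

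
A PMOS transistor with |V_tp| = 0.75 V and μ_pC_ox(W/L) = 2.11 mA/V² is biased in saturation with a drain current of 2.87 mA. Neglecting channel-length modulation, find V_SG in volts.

V_SG = 2.40 V

In saturation I_D = ½ k_p (V_SG − |V_tp|)², so V_SG − |V_tp| = √(2 I_D / k_p) = √(2 × 2.87 / 2.11) = 1.65 V.
V_SG = 0.75 + 1.65 = 2.4 V.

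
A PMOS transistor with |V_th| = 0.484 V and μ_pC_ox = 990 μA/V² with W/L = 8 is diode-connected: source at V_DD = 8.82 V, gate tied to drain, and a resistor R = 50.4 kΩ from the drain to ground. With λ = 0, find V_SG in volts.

V_SG = 0.686 V

With gate tied to drain, V_SG = V_SD ≥ V_SG − |V_th|, so the device is in saturation.
k_p = μ_pC_ox · (W/L) = 7.92 mA/V².
KCL at the drain: ½ k_p (V_SG − |V_th|)² = (V_DD − V_SG)/R.
Let x = V_SG − 0.484. Then 200 x² + x − 8.336 = 0, giving x = 0.202 V (positive root), so V_SG = 0.686 V.
I_D = (V_DD − V_SG)/R = (8.82 − 0.686) / 50.4 = 0.161 mA.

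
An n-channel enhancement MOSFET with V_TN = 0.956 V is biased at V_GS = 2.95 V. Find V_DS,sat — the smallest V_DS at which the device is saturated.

V_DS,sat = 1.99 V

The boundary between triode and saturation is V_DS = V_GS − V_TN = V_ov.
V_ov = 2.95 − 0.956 = 1.99 V.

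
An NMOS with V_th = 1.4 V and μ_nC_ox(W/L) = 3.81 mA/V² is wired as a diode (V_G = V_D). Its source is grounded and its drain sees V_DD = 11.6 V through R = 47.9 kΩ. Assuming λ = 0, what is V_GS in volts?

With gate tied to drain, V_GS = V_DS ≥ V_GS − V_th, so the device is in saturation.
KCL at the drain: ½ k_n (V_GS − V_th)² = (V_DD − V_GS)/R.
Let x = V_GS − 1.4. Then 91.2 x² + x − 10.2 = 0, giving x = 0.329 V (positive root), so V_GS = 1.73 V.
I_D = (V_DD − V_GS)/R = (11.6 − 1.73) / 47.9 = 0.206 mA.

V_GS = 1.73 V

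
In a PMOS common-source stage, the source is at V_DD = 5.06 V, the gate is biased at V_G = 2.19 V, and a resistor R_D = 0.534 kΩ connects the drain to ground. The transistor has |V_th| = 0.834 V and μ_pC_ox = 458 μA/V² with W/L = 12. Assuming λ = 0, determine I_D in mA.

I_D = 7.80 mA

V_SG = V_DD − V_G = 5.06 − 2.19 = 2.87 V, so V_ov = 2.87 − 0.834 = 2.04 V.
k_p = μ_pC_ox · (W/L) = 5.496 mA/V².
Assume saturation: I_D = ½ k_p V_ov² = 0.5 × 5.496 × 2.04² = 11.4 mA, giving V_SD = V_DD − I_D R_D = 5.06 − 11.4 × 0.534 = -1.02 V.
But -1.02 V < V_ov = 2.04 V, so the device is actually in triode.
In triode I_D = k_p[V_ov V_SD − ½ V_SD²] and I_D = (V_DD − V_SD)/R_D. Equating: 1.47 V_SD² − 6.975 V_SD + 5.06 = 0, giving V_SD = 0.893 V (the root below V_ov).
I_D = (5.06 − 0.893) / 0.534 = 7.8 mA.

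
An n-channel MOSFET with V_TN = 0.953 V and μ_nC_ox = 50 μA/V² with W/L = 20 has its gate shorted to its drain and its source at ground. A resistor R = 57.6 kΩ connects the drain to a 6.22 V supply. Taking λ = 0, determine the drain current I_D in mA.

I_D = 0.0843 mA

With gate tied to drain, V_GS = V_DS ≥ V_GS − V_TN, so the device is in saturation.
k_n = μ_nC_ox · (W/L) = 1 mA/V².
KCL at the drain: ½ k_n (V_GS − V_TN)² = (V_DD − V_GS)/R.
Let x = V_GS − 0.953. Then 28.8 x² + x − 5.267 = 0, giving x = 0.411 V (positive root), so V_GS = 1.36 V.
I_D = (V_DD − V_GS)/R = (6.22 − 1.36) / 57.6 = 0.0843 mA.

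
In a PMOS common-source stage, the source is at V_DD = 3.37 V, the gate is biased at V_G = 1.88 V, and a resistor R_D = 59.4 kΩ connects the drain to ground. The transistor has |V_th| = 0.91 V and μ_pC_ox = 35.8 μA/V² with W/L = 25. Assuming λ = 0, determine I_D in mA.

V_SG = V_DD − V_G = 3.37 − 1.88 = 1.49 V, so V_ov = 1.49 − 0.91 = 0.58 V.
k_p = μ_pC_ox · (W/L) = 0.895 mA/V².
Assume saturation: I_D = ½ k_p V_ov² = 0.5 × 0.895 × 0.58² = 0.151 mA, giving V_SD = V_DD − I_D R_D = 3.37 − 0.151 × 59.4 = -5.57 V.
But -5.57 V < V_ov = 0.58 V, so the device is actually in triode.
In triode I_D = k_p[V_ov V_SD − ½ V_SD²] and I_D = (V_DD − V_SD)/R_D. Equating: 26.6 V_SD² − 31.83 V_SD + 3.37 = 0, giving V_SD = 0.117 V (the root below V_ov).
I_D = (3.37 − 0.117) / 59.4 = 0.0548 mA.

I_D = 0.0548 mA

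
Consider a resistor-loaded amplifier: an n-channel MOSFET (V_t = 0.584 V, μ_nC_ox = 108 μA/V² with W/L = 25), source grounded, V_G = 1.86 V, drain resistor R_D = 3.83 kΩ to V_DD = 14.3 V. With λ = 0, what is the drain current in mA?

V_GS = V_G = 1.86 V, so V_ov = 1.86 − 0.584 = 1.28 V.
k_n = μ_nC_ox · (W/L) = 2.7 mA/V².
Assume saturation: I_D = ½ k_n V_ov² = 0.5 × 2.7 × 1.28² = 2.2 mA, giving V_DS = V_DD − I_D R_D = 14.3 − 2.2 × 3.83 = 5.88 V.
V_DS = 5.88 V ≥ V_ov = 1.28 V, confirming saturation.

I_D = 2.20 mA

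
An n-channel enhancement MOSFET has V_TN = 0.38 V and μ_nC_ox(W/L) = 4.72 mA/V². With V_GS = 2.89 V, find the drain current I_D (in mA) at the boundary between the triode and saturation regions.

I_D = 14.9 mA

At the boundary V_DS = V_ov = V_GS − V_TN = 2.89 − 0.38 = 2.51 V.
I_D = ½ k_n V_ov² = 0.5 × 4.72 × 2.51² = 14.9 mA.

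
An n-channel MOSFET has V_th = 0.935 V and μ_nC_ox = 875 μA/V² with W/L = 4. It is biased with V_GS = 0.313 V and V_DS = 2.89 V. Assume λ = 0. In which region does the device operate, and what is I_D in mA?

Cutoff; I_D = 0 mA

V_GS = 0.313 V < V_th = 0.935 V, so the transistor is in cutoff.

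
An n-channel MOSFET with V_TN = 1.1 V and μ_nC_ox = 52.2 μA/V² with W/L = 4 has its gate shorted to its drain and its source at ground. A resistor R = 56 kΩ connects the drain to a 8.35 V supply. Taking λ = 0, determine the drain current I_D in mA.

With gate tied to drain, V_GS = V_DS ≥ V_GS − V_TN, so the device is in saturation.
k_n = μ_nC_ox · (W/L) = 0.2088 mA/V².
KCL at the drain: ½ k_n (V_GS − V_TN)² = (V_DD − V_GS)/R.
Let x = V_GS − 1.1. Then 5.85 x² + x − 7.25 = 0, giving x = 1.03 V (positive root), so V_GS = 2.13 V.
I_D = (V_DD − V_GS)/R = (8.35 − 2.13) / 56 = 0.111 mA.

I_D = 0.111 mA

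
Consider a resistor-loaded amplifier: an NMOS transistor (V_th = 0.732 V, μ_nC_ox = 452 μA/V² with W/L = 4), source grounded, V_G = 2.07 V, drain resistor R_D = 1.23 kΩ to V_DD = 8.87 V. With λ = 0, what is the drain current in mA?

I_D = 1.62 mA

V_GS = V_G = 2.07 V, so V_ov = 2.07 − 0.732 = 1.34 V.
k_n = μ_nC_ox · (W/L) = 1.808 mA/V².
Assume saturation: I_D = ½ k_n V_ov² = 0.5 × 1.808 × 1.34² = 1.62 mA, giving V_DS = V_DD − I_D R_D = 8.87 − 1.62 × 1.23 = 6.88 V.
V_DS = 6.88 V ≥ V_ov = 1.34 V, confirming saturation.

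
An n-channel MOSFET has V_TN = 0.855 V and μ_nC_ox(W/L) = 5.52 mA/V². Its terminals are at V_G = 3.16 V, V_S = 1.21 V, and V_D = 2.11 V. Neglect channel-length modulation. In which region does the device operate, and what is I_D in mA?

Triode; I_D = 3.20 mA

V_GS = V_G − V_S = 3.16 − 1.21 = 1.95 V; V_DS = V_D − V_S = 2.11 − 1.21 = 0.9 V.
V_ov = V_GS − V_TN = 1.95 − 0.855 = 1.1 V.
Since V_DS = 0.9 V < V_ov = 1.1 V, the device is in the triode region.
I_D = k_n [V_ov · V_DS − ½ V_DS²] = 5.52 × [1.1 × 0.9 − 0.5 × 0.9²] = 3.2 mA.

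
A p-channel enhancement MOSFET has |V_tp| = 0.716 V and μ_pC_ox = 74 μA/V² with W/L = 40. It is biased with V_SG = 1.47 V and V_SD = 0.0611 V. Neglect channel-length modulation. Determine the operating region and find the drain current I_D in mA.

k_p = μ_pC_ox · (W/L) = 2.96 mA/V².
V_ov = V_SG − |V_tp| = 1.47 − 0.716 = 0.754 V.
Since V_SD = 0.0611 V < V_ov = 0.754 V, the device is in the triode region.
I_D = k_p [V_ov · V_SD − ½ V_SD²] = 2.96 × [0.754 × 0.0611 − 0.5 × 0.0611²] = 0.131 mA.

Triode; I_D = 0.131 mA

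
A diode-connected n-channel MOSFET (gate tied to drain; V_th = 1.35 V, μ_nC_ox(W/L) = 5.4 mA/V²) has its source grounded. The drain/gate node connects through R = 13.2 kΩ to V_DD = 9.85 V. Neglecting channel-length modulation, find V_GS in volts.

With gate tied to drain, V_GS = V_DS ≥ V_GS − V_th, so the device is in saturation.
KCL at the drain: ½ k_n (V_GS − V_th)² = (V_DD − V_GS)/R.
Let x = V_GS − 1.35. Then 35.6 x² + x − 8.5 = 0, giving x = 0.475 V (positive root), so V_GS = 1.82 V.
I_D = (V_DD − V_GS)/R = (9.85 − 1.82) / 13.2 = 0.608 mA.

V_GS = 1.82 V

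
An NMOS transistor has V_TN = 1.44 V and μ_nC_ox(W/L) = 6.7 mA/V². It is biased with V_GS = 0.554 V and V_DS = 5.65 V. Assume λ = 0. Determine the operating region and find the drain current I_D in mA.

Cutoff; I_D = 0 mA

V_GS = 0.554 V < V_TN = 1.44 V, so the transistor is in cutoff.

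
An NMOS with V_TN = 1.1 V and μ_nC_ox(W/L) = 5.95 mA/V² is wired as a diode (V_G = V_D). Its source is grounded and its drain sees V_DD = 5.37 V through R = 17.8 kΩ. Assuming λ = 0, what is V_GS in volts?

V_GS = 1.37 V

With gate tied to drain, V_GS = V_DS ≥ V_GS − V_TN, so the device is in saturation.
KCL at the drain: ½ k_n (V_GS − V_TN)² = (V_DD − V_GS)/R.
Let x = V_GS − 1.1. Then 53 x² + x − 4.27 = 0, giving x = 0.275 V (positive root), so V_GS = 1.37 V.
I_D = (V_DD − V_GS)/R = (5.37 − 1.37) / 17.8 = 0.224 mA.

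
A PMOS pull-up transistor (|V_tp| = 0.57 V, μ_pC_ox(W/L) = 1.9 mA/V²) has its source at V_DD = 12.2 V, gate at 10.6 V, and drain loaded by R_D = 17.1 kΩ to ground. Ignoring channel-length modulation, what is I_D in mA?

V_SG = V_DD − V_G = 12.2 − 10.6 = 1.6 V, so V_ov = 1.6 − 0.57 = 1.03 V.
Assume saturation: I_D = ½ k_p V_ov² = 0.5 × 1.9 × 1.03² = 1.01 mA, giving V_SD = V_DD − I_D R_D = 12.2 − 1.01 × 17.1 = -5.03 V.
But -5.03 V < V_ov = 1.03 V, so the device is actually in triode.
In triode I_D = k_p[V_ov V_SD − ½ V_SD²] and I_D = (V_DD − V_SD)/R_D. Equating: 16.2 V_SD² − 34.46 V_SD + 12.2 = 0, giving V_SD = 0.449 V (the root below V_ov).
I_D = (12.2 − 0.449) / 17.1 = 0.687 mA.

I_D = 0.687 mA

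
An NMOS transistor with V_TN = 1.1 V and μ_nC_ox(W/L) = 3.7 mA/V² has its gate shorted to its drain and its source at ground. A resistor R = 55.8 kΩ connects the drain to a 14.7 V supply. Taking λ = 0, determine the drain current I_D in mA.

With gate tied to drain, V_GS = V_DS ≥ V_GS − V_TN, so the device is in saturation.
KCL at the drain: ½ k_n (V_GS − V_TN)² = (V_DD − V_GS)/R.
Let x = V_GS − 1.1. Then 103 x² + x − 13.6 = 0, giving x = 0.358 V (positive root), so V_GS = 1.46 V.
I_D = (V_DD − V_GS)/R = (14.7 − 1.46) / 55.8 = 0.237 mA.

I_D = 0.237 mA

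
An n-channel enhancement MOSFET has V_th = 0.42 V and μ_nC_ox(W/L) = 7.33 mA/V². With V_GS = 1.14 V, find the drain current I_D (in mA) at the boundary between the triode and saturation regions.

I_D = 1.90 mA

At the boundary V_DS = V_ov = V_GS − V_th = 1.14 − 0.42 = 0.72 V.
I_D = ½ k_n V_ov² = 0.5 × 7.33 × 0.72² = 1.9 mA.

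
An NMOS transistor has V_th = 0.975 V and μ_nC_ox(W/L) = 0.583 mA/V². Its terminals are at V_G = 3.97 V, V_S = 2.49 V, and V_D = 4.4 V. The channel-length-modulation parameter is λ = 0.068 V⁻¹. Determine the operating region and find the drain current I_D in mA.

Saturation; I_D = 0.0840 mA

V_GS = V_G − V_S = 3.97 − 2.49 = 1.48 V; V_DS = V_D − V_S = 4.4 − 2.49 = 1.91 V.
V_ov = V_GS − V_th = 1.48 − 0.975 = 0.505 V.
Since V_DS = 1.91 V ≥ V_ov = 0.505 V, the device is in saturation.
I_D = ½ k_n V_ov² (1 + λ V_DS) = 0.5 × 0.583 × 0.505² × (1 + 0.068 × 1.91) = 0.084 mA.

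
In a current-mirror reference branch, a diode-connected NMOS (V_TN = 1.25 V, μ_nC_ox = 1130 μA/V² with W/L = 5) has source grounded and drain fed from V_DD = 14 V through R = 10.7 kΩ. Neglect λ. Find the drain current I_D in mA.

With gate tied to drain, V_GS = V_DS ≥ V_GS − V_TN, so the device is in saturation.
k_n = μ_nC_ox · (W/L) = 5.65 mA/V².
KCL at the drain: ½ k_n (V_GS − V_TN)² = (V_DD − V_GS)/R.
Let x = V_GS − 1.25. Then 30.2 x² + x − 12.75 = 0, giving x = 0.633 V (positive root), so V_GS = 1.88 V.
I_D = (V_DD − V_GS)/R = (14 − 1.88) / 10.7 = 1.13 mA.

I_D = 1.13 mA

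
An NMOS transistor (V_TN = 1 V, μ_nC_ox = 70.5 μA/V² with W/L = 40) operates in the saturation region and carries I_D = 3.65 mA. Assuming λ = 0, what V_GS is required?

V_GS = 2.61 V

k_n = μ_nC_ox · (W/L) = 2.82 mA/V².
In saturation I_D = ½ k_n (V_GS − V_TN)², so V_GS − V_TN = √(2 I_D / k_n) = √(2 × 3.65 / 2.82) = 1.61 V.
V_GS = 1 + 1.61 = 2.61 V.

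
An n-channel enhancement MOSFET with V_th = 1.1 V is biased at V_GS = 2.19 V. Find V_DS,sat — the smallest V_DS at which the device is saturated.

The boundary between triode and saturation is V_DS = V_GS − V_th = V_ov.
V_ov = 2.19 − 1.1 = 1.09 V.

V_DS,sat = 1.09 V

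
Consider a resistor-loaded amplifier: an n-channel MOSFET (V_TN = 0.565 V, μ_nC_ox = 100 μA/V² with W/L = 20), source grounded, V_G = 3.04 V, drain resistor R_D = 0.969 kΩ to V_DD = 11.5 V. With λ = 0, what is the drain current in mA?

V_GS = V_G = 3.04 V, so V_ov = 3.04 − 0.565 = 2.48 V.
k_n = μ_nC_ox · (W/L) = 2 mA/V².
Assume saturation: I_D = ½ k_n V_ov² = 0.5 × 2 × 2.48² = 6.13 mA, giving V_DS = V_DD − I_D R_D = 11.5 − 6.13 × 0.969 = 5.56 V.
V_DS = 5.56 V ≥ V_ov = 2.48 V, confirming saturation.

I_D = 6.13 mA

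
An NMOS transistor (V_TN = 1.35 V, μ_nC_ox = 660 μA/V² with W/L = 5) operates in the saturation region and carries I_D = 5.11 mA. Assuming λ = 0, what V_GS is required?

k_n = μ_nC_ox · (W/L) = 3.3 mA/V².
In saturation I_D = ½ k_n (V_GS − V_TN)², so V_GS − V_TN = √(2 I_D / k_n) = √(2 × 5.11 / 3.3) = 1.76 V.
V_GS = 1.35 + 1.76 = 3.11 V.

V_GS = 3.11 V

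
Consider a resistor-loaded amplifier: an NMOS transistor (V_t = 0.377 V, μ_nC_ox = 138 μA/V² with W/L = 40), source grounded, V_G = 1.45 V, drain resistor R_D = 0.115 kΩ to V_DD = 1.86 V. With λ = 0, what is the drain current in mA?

V_GS = V_G = 1.45 V, so V_ov = 1.45 − 0.377 = 1.07 V.
k_n = μ_nC_ox · (W/L) = 5.52 mA/V².
Assume saturation: I_D = ½ k_n V_ov² = 0.5 × 5.52 × 1.07² = 3.18 mA, giving V_DS = V_DD − I_D R_D = 1.86 − 3.18 × 0.115 = 1.49 V.
V_DS = 1.49 V ≥ V_ov = 1.07 V, confirming saturation.

I_D = 3.18 mA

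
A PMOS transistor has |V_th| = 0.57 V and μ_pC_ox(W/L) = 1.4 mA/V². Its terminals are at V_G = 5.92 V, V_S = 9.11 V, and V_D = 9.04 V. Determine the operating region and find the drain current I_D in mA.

Triode; I_D = 0.253 mA

V_SG = V_S − V_G = 9.11 − 5.92 = 3.19 V; V_SD = V_S − V_D = 9.11 − 9.04 = 0.07 V.
V_ov = V_SG − |V_th| = 3.19 − 0.57 = 2.62 V.
Since V_SD = 0.07 V < V_ov = 2.62 V, the device is in the triode region.
I_D = k_p [V_ov · V_SD − ½ V_SD²] = 1.4 × [2.62 × 0.07 − 0.5 × 0.07²] = 0.253 mA.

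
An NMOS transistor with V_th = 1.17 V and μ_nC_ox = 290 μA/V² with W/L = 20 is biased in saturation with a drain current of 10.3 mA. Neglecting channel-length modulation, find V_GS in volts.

V_GS = 3.05 V

k_n = μ_nC_ox · (W/L) = 5.8 mA/V².
In saturation I_D = ½ k_n (V_GS − V_th)², so V_GS − V_th = √(2 I_D / k_n) = √(2 × 10.3 / 5.8) = 1.88 V.
V_GS = 1.17 + 1.88 = 3.05 V.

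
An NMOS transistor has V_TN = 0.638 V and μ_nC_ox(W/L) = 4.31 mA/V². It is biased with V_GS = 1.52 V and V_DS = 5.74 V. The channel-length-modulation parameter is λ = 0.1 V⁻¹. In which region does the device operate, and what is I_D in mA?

V_ov = V_GS − V_TN = 1.52 − 0.638 = 0.882 V.
Since V_DS = 5.74 V ≥ V_ov = 0.882 V, the device is in saturation.
I_D = ½ k_n V_ov² (1 + λ V_DS) = 0.5 × 4.31 × 0.882² × (1 + 0.1 × 5.74) = 2.64 mA.

Saturation; I_D = 2.64 mA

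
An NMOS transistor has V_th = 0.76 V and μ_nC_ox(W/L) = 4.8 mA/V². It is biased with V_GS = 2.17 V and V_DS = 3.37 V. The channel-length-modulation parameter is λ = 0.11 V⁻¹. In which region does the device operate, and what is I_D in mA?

V_ov = V_GS − V_th = 2.17 − 0.76 = 1.41 V.
Since V_DS = 3.37 V ≥ V_ov = 1.41 V, the device is in saturation.
I_D = ½ k_n V_ov² (1 + λ V_DS) = 0.5 × 4.8 × 1.41² × (1 + 0.11 × 3.37) = 6.54 mA.

Saturation; I_D = 6.54 mA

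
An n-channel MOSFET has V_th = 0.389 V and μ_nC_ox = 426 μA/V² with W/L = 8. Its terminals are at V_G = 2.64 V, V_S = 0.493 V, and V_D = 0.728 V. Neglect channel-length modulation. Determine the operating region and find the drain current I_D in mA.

Triode; I_D = 1.31 mA

V_GS = V_G − V_S = 2.64 − 0.493 = 2.15 V; V_DS = V_D − V_S = 0.728 − 0.493 = 0.235 V.
k_n = μ_nC_ox · (W/L) = 3.408 mA/V².
V_ov = V_GS − V_th = 2.15 − 0.389 = 1.76 V.
Since V_DS = 0.235 V < V_ov = 1.76 V, the device is in the triode region.
I_D = k_n [V_ov · V_DS − ½ V_DS²] = 3.408 × [1.76 × 0.235 − 0.5 × 0.235²] = 1.31 mA.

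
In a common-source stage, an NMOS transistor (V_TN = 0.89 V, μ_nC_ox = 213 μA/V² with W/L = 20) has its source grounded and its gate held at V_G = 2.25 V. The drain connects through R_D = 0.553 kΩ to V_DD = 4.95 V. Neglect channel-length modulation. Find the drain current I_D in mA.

I_D = 3.94 mA

V_GS = V_G = 2.25 V, so V_ov = 2.25 − 0.89 = 1.36 V.
k_n = μ_nC_ox · (W/L) = 4.26 mA/V².
Assume saturation: I_D = ½ k_n V_ov² = 0.5 × 4.26 × 1.36² = 3.94 mA, giving V_DS = V_DD − I_D R_D = 4.95 − 3.94 × 0.553 = 2.77 V.
V_DS = 2.77 V ≥ V_ov = 1.36 V, confirming saturation.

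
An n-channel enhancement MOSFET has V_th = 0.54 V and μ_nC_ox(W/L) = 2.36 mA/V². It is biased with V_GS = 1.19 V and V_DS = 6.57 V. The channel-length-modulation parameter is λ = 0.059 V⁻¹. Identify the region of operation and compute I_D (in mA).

Saturation; I_D = 0.692 mA

V_ov = V_GS − V_th = 1.19 − 0.54 = 0.65 V.
Since V_DS = 6.57 V ≥ V_ov = 0.65 V, the device is in saturation.
I_D = ½ k_n V_ov² (1 + λ V_DS) = 0.5 × 2.36 × 0.65² × (1 + 0.059 × 6.57) = 0.692 mA.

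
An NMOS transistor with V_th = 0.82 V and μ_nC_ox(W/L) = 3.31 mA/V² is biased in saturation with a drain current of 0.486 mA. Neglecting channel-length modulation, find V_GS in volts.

V_GS = 1.36 V

In saturation I_D = ½ k_n (V_GS − V_th)², so V_GS − V_th = √(2 I_D / k_n) = √(2 × 0.486 / 3.31) = 0.542 V.
V_GS = 0.82 + 0.542 = 1.36 V.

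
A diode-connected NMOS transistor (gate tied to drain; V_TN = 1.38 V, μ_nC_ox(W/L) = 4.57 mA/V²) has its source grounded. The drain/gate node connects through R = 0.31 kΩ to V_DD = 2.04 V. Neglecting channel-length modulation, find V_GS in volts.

With gate tied to drain, V_GS = V_DS ≥ V_GS − V_TN, so the device is in saturation.
KCL at the drain: ½ k_n (V_GS − V_TN)² = (V_DD − V_GS)/R.
Let x = V_GS − 1.38. Then 0.708 x² + x − 0.66 = 0, giving x = 0.49 V (positive root), so V_GS = 1.87 V.
I_D = (V_DD − V_GS)/R = (2.04 − 1.87) / 0.31 = 0.549 mA.

V_GS = 1.87 V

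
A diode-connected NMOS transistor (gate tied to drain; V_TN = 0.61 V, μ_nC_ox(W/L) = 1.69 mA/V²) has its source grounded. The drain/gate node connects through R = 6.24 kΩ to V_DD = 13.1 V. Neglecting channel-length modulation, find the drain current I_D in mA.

With gate tied to drain, V_GS = V_DS ≥ V_GS − V_TN, so the device is in saturation.
KCL at the drain: ½ k_n (V_GS − V_TN)² = (V_DD − V_GS)/R.
Let x = V_GS − 0.61. Then 5.27 x² + x − 12.49 = 0, giving x = 1.45 V (positive root), so V_GS = 2.06 V.
I_D = (V_DD − V_GS)/R = (13.1 − 2.06) / 6.24 = 1.77 mA.

I_D = 1.77 mA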